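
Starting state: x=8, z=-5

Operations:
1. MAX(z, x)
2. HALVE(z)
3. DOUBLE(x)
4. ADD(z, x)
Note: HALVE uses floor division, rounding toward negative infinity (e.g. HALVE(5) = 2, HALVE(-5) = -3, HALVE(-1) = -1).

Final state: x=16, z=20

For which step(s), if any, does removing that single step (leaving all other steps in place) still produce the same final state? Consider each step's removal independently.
None - removing any single step changes the final result

Testing removal of each single step:
Without step 1: final = x=16, z=13 (different)
Without step 2: final = x=16, z=24 (different)
Without step 3: final = x=8, z=12 (different)
Without step 4: final = x=16, z=4 (different)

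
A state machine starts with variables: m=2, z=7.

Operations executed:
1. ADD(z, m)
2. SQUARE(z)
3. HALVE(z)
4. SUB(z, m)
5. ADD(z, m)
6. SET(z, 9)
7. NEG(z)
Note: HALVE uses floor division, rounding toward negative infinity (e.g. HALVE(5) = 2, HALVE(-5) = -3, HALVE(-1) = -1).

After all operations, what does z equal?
z = -9

Tracing execution:
Step 1: ADD(z, m) → z = 9
Step 2: SQUARE(z) → z = 81
Step 3: HALVE(z) → z = 40
Step 4: SUB(z, m) → z = 38
Step 5: ADD(z, m) → z = 40
Step 6: SET(z, 9) → z = 9
Step 7: NEG(z) → z = -9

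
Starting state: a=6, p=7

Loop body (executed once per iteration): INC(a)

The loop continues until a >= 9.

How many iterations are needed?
3

Tracing iterations:
Initial: a=6, p=7
After iteration 1: a=7, p=7
After iteration 2: a=8, p=7
After iteration 3: a=9, p=7
a >= 9 now holds, so the loop exits after 3 iterations.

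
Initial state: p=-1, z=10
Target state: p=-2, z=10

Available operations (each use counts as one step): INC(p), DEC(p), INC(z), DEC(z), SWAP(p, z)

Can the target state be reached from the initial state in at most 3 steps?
Yes

Path (1 step): DEC(p)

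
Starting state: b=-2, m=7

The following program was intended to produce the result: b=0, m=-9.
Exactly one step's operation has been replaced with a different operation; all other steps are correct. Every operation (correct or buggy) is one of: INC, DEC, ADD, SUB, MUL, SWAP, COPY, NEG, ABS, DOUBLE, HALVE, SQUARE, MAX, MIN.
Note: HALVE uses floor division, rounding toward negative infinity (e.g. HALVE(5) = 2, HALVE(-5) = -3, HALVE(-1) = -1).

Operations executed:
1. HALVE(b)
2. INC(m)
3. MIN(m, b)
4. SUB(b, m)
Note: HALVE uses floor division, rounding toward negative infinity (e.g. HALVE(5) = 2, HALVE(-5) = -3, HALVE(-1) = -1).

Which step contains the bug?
Step 1

Trace with buggy code:
Initial: b=-2, m=7
After step 1: b=-1, m=7
After step 2: b=-1, m=8
After step 3: b=-1, m=-1
After step 4: b=0, m=-1
Actual final b=0, m=-1 ≠ expected b=0, m=-9.
Step 1 is the only position where a single-operation replacement can produce the expected result.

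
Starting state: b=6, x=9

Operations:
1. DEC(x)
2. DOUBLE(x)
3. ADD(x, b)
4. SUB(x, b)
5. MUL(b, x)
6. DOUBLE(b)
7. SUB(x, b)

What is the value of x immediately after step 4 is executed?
x = 16

Tracing x through execution:
Initial: x = 9
After step 1 (DEC(x)): x = 8
After step 2 (DOUBLE(x)): x = 16
After step 3 (ADD(x, b)): x = 22
After step 4 (SUB(x, b)): x = 16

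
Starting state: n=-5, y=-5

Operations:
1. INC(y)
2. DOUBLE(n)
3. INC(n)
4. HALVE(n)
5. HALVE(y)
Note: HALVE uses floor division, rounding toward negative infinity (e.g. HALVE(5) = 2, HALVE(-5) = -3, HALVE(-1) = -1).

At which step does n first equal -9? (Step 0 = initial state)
Step 3

Tracing n:
Initial: n = -5
After step 1: n = -5
After step 2: n = -10
After step 3: n = -9 ← first occurrence
After step 4: n = -5
After step 5: n = -5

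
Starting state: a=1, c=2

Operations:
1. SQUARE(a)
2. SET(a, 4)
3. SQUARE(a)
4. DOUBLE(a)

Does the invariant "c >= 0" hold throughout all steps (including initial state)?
Yes

The invariant holds at every step.

State at each step:
Initial: a=1, c=2
After step 1: a=1, c=2
After step 2: a=4, c=2
After step 3: a=16, c=2
After step 4: a=32, c=2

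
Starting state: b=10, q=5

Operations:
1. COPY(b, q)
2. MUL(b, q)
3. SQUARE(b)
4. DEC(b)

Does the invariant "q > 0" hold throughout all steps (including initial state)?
Yes

The invariant holds at every step.

State at each step:
Initial: b=10, q=5
After step 1: b=5, q=5
After step 2: b=25, q=5
After step 3: b=625, q=5
After step 4: b=624, q=5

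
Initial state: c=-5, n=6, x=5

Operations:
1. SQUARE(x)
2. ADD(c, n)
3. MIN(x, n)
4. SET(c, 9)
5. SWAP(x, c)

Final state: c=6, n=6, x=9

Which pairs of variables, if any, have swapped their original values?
None

Comparing initial and final values:
x: 5 → 9
c: -5 → 6
n: 6 → 6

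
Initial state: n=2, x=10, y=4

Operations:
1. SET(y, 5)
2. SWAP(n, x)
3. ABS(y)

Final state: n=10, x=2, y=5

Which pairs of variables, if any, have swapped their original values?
(x, n)

Comparing initial and final values:
y: 4 → 5
x: 10 → 2
n: 2 → 10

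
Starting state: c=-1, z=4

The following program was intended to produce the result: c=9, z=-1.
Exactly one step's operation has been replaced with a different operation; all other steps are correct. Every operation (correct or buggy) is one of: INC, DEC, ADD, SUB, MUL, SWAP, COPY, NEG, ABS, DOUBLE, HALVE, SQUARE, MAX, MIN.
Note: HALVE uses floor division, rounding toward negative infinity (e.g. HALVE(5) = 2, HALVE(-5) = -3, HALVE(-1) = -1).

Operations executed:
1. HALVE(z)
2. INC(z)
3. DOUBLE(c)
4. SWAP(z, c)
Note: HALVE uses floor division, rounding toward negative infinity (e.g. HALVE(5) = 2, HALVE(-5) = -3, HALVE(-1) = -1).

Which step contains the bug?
Step 3

Trace with buggy code:
Initial: c=-1, z=4
After step 1: c=-1, z=2
After step 2: c=-1, z=3
After step 3: c=-2, z=3
After step 4: c=3, z=-2
Actual final c=3, z=-2 ≠ expected c=9, z=-1.
Step 3 is the only position where a single-operation replacement can produce the expected result.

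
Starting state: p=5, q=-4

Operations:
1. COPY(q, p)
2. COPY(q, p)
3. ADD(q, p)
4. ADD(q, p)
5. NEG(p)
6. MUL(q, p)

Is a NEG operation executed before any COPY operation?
No

First NEG: step 5
First COPY: step 1
Since 5 > 1, COPY comes first.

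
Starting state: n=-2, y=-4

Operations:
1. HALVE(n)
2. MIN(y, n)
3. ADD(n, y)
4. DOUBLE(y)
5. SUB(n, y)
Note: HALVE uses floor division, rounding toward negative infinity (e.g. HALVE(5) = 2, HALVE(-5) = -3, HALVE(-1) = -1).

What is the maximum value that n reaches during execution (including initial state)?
3

Values of n at each step:
Initial: n = -2
After step 1: n = -1
After step 2: n = -1
After step 3: n = -5
After step 4: n = -5
After step 5: n = 3 ← maximum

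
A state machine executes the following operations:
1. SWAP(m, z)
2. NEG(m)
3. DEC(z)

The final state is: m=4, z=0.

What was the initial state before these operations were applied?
m=1, z=-4

Working backwards:
Final state: m=4, z=0
Before step 3 (DEC(z)): m=4, z=1
Before step 2 (NEG(m)): m=-4, z=1
Before step 1 (SWAP(m, z)): m=1, z=-4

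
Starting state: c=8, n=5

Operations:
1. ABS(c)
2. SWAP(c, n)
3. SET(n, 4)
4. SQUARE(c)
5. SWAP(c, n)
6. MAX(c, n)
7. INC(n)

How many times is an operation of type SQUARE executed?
1

Counting SQUARE operations:
Step 4: SQUARE(c) ← SQUARE
Total: 1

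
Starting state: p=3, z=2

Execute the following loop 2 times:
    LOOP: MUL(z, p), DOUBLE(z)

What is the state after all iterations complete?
p=3, z=72

Iteration trace:
Start: p=3, z=2
After iteration 1: p=3, z=12
After iteration 2: p=3, z=72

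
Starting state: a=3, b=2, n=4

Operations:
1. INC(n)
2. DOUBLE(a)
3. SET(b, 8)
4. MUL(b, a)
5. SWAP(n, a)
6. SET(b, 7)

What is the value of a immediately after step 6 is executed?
a = 5

Tracing a through execution:
Initial: a = 3
After step 1 (INC(n)): a = 3
After step 2 (DOUBLE(a)): a = 6
After step 3 (SET(b, 8)): a = 6
After step 4 (MUL(b, a)): a = 6
After step 5 (SWAP(n, a)): a = 5
After step 6 (SET(b, 7)): a = 5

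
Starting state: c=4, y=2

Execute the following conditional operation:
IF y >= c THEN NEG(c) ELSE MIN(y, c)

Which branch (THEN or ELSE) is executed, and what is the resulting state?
Branch: ELSE, Final state: c=4, y=2

Evaluating condition: y >= c
y = 2, c = 4
Condition is False, so ELSE branch executes
After MIN(y, c): c=4, y=2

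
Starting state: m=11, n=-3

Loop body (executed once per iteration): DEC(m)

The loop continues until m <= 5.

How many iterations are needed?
6

Tracing iterations:
Initial: m=11, n=-3
After iteration 1: m=10, n=-3
After iteration 2: m=9, n=-3
After iteration 3: m=8, n=-3
After iteration 4: m=7, n=-3
After iteration 5: m=6, n=-3
After iteration 6: m=5, n=-3
m <= 5 now holds, so the loop exits after 6 iterations.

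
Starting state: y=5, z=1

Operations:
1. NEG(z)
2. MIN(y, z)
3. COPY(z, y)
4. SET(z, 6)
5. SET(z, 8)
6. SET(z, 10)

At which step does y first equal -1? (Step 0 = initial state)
Step 2

Tracing y:
Initial: y = 5
After step 1: y = 5
After step 2: y = -1 ← first occurrence
After step 3: y = -1
After step 4: y = -1
After step 5: y = -1
After step 6: y = -1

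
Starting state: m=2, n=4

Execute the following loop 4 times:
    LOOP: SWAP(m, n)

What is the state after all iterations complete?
m=2, n=4

Iteration trace:
Start: m=2, n=4
After iteration 1: m=4, n=2
After iteration 2: m=2, n=4
After iteration 3: m=4, n=2
After iteration 4: m=2, n=4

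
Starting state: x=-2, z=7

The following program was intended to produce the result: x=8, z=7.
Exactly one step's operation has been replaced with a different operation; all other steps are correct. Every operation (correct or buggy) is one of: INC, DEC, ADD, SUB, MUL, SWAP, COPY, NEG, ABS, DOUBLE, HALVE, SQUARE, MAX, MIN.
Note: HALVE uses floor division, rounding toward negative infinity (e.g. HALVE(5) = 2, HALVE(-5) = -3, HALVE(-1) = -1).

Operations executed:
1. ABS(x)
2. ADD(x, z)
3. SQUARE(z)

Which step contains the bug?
Step 3

Trace with buggy code:
Initial: x=-2, z=7
After step 1: x=2, z=7
After step 2: x=9, z=7
After step 3: x=9, z=49
Actual final x=9, z=49 ≠ expected x=8, z=7.
Step 3 is the only position where a single-operation replacement can produce the expected result.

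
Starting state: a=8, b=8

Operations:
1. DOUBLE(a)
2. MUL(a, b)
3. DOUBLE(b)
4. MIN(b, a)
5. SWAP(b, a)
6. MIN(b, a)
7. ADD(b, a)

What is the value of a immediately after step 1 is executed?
a = 16

Tracing a through execution:
Initial: a = 8
After step 1 (DOUBLE(a)): a = 16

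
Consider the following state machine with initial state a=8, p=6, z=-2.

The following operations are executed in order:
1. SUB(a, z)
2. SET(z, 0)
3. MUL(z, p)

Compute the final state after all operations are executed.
{a: 10, p: 6, z: 0}

Step-by-step execution:
Initial: a=8, p=6, z=-2
After step 1 (SUB(a, z)): a=10, p=6, z=-2
After step 2 (SET(z, 0)): a=10, p=6, z=0
After step 3 (MUL(z, p)): a=10, p=6, z=0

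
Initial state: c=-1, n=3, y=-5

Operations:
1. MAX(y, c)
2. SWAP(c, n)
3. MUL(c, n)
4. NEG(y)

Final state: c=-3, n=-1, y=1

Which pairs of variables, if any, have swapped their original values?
None

Comparing initial and final values:
n: 3 → -1
c: -1 → -3
y: -5 → 1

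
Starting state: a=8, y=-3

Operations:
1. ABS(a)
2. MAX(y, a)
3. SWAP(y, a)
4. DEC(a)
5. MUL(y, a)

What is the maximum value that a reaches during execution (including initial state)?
8

Values of a at each step:
Initial: a = 8 ← maximum
After step 1: a = 8
After step 2: a = 8
After step 3: a = 8
After step 4: a = 7
After step 5: a = 7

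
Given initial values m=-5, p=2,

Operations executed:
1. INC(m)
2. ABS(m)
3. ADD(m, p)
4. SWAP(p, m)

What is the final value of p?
p = 6

Tracing execution:
Step 1: INC(m) → p = 2
Step 2: ABS(m) → p = 2
Step 3: ADD(m, p) → p = 2
Step 4: SWAP(p, m) → p = 6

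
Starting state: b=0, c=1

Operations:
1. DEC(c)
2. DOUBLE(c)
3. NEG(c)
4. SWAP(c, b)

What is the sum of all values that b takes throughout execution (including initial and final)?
0

Values of b at each step:
Initial: b = 0
After step 1: b = 0
After step 2: b = 0
After step 3: b = 0
After step 4: b = 0
Sum = 0 + 0 + 0 + 0 + 0 = 0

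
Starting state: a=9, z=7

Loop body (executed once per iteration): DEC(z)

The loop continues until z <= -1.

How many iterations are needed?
8

Tracing iterations:
Initial: a=9, z=7
After iteration 1: a=9, z=6
After iteration 2: a=9, z=5
After iteration 3: a=9, z=4
After iteration 4: a=9, z=3
After iteration 5: a=9, z=2
After iteration 6: a=9, z=1
After iteration 7: a=9, z=0
After iteration 8: a=9, z=-1
z <= -1 now holds, so the loop exits after 8 iterations.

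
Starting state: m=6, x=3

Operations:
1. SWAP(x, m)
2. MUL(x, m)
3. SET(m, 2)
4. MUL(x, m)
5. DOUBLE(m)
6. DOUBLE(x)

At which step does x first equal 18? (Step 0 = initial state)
Step 2

Tracing x:
Initial: x = 3
After step 1: x = 6
After step 2: x = 18 ← first occurrence
After step 3: x = 18
After step 4: x = 36
After step 5: x = 36
After step 6: x = 72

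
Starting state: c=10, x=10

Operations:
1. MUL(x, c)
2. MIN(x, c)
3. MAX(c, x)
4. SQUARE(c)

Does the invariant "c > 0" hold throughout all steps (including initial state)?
Yes

The invariant holds at every step.

State at each step:
Initial: c=10, x=10
After step 1: c=10, x=100
After step 2: c=10, x=10
After step 3: c=10, x=10
After step 4: c=100, x=10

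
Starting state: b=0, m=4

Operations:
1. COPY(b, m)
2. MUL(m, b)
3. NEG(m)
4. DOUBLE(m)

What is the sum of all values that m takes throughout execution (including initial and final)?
-24

Values of m at each step:
Initial: m = 4
After step 1: m = 4
After step 2: m = 16
After step 3: m = -16
After step 4: m = -32
Sum = 4 + 4 + 16 + -16 + -32 = -24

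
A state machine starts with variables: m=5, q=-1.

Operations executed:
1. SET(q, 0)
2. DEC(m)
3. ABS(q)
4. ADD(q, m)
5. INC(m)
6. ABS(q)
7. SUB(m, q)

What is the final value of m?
m = 1

Tracing execution:
Step 1: SET(q, 0) → m = 5
Step 2: DEC(m) → m = 4
Step 3: ABS(q) → m = 4
Step 4: ADD(q, m) → m = 4
Step 5: INC(m) → m = 5
Step 6: ABS(q) → m = 5
Step 7: SUB(m, q) → m = 1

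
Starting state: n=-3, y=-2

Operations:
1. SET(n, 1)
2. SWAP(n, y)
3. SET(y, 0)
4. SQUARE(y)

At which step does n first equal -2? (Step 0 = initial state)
Step 2

Tracing n:
Initial: n = -3
After step 1: n = 1
After step 2: n = -2 ← first occurrence
After step 3: n = -2
After step 4: n = -2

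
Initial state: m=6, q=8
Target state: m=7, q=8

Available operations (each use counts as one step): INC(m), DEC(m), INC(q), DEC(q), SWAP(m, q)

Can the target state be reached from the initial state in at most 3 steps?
Yes

Path (1 step): INC(m)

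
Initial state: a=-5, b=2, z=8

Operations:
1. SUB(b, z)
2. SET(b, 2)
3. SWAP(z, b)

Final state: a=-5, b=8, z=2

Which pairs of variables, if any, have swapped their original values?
(z, b)

Comparing initial and final values:
a: -5 → -5
z: 8 → 2
b: 2 → 8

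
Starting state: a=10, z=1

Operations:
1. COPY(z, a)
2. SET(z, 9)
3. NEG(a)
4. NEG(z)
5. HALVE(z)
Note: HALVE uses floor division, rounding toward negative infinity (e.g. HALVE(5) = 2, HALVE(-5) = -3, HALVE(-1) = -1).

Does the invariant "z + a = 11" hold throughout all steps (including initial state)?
No, violated after step 1

The invariant is violated after step 1.

State at each step:
Initial: a=10, z=1
After step 1: a=10, z=10
After step 2: a=10, z=9
After step 3: a=-10, z=9
After step 4: a=-10, z=-9
After step 5: a=-10, z=-5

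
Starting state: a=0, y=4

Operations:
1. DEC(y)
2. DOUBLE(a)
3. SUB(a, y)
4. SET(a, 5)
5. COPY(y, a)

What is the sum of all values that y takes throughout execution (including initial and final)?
21

Values of y at each step:
Initial: y = 4
After step 1: y = 3
After step 2: y = 3
After step 3: y = 3
After step 4: y = 3
After step 5: y = 5
Sum = 4 + 3 + 3 + 3 + 3 + 5 = 21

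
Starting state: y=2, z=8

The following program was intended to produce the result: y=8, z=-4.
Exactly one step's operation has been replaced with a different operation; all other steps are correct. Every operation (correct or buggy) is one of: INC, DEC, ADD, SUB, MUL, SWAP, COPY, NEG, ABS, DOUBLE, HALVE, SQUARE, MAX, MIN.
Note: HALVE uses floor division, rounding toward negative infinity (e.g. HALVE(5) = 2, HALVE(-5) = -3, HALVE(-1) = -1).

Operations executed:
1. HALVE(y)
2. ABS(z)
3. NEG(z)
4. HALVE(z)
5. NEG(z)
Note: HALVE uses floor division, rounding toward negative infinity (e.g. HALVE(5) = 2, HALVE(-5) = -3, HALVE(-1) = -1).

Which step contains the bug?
Step 3

Trace with buggy code:
Initial: y=2, z=8
After step 1: y=1, z=8
After step 2: y=1, z=8
After step 3: y=1, z=-8
After step 4: y=1, z=-4
After step 5: y=1, z=4
Actual final y=1, z=4 ≠ expected y=8, z=-4.
Step 3 is the only position where a single-operation replacement can produce the expected result.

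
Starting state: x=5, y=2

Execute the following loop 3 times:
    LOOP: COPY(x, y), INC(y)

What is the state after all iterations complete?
x=4, y=5

Iteration trace:
Start: x=5, y=2
After iteration 1: x=2, y=3
After iteration 2: x=3, y=4
After iteration 3: x=4, y=5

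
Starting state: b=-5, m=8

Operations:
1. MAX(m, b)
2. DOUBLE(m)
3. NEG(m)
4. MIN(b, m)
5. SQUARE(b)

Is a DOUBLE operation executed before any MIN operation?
Yes

First DOUBLE: step 2
First MIN: step 4
Since 2 < 4, DOUBLE comes first.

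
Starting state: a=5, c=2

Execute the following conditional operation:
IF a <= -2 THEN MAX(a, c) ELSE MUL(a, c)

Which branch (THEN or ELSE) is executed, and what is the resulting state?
Branch: ELSE, Final state: a=10, c=2

Evaluating condition: a <= -2
a = 5
Condition is False, so ELSE branch executes
After MUL(a, c): a=10, c=2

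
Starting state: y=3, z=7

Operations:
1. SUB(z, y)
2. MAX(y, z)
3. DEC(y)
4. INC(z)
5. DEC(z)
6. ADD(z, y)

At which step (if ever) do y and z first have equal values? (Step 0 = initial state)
Step 2

y and z first become equal after step 2.

Comparing values at each step:
Initial: y=3, z=7
After step 1: y=3, z=4
After step 2: y=4, z=4 ← equal!
After step 3: y=3, z=4
After step 4: y=3, z=5
After step 5: y=3, z=4
After step 6: y=3, z=7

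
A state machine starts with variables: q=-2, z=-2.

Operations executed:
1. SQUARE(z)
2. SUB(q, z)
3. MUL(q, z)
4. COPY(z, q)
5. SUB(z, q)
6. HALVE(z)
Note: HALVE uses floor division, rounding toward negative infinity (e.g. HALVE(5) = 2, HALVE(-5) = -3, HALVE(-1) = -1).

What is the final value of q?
q = -24

Tracing execution:
Step 1: SQUARE(z) → q = -2
Step 2: SUB(q, z) → q = -6
Step 3: MUL(q, z) → q = -24
Step 4: COPY(z, q) → q = -24
Step 5: SUB(z, q) → q = -24
Step 6: HALVE(z) → q = -24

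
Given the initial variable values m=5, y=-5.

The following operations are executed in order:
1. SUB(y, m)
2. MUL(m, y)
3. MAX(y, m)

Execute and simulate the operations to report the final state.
{m: -50, y: -10}

Step-by-step execution:
Initial: m=5, y=-5
After step 1 (SUB(y, m)): m=5, y=-10
After step 2 (MUL(m, y)): m=-50, y=-10
After step 3 (MAX(y, m)): m=-50, y=-10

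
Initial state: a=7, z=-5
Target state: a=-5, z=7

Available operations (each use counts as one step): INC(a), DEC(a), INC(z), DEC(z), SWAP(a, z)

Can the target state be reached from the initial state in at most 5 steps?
Yes

Path (1 step): SWAP(a, z)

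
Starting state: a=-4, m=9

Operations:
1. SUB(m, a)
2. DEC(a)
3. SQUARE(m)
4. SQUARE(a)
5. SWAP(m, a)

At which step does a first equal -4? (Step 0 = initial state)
Step 0

Tracing a:
Initial: a = -4 ← first occurrence
After step 1: a = -4
After step 2: a = -5
After step 3: a = -5
After step 4: a = 25
After step 5: a = 169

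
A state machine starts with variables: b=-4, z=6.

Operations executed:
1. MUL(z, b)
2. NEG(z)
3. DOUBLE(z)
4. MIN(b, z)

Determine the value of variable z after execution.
z = 48

Tracing execution:
Step 1: MUL(z, b) → z = -24
Step 2: NEG(z) → z = 24
Step 3: DOUBLE(z) → z = 48
Step 4: MIN(b, z) → z = 48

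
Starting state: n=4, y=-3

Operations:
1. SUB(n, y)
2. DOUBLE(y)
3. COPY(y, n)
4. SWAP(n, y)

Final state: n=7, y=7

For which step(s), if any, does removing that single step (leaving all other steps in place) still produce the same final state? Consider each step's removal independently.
Step(s) 2, 4

Testing removal of each single step:
Without step 1: final = n=4, y=4 (different)
Without step 2: final = n=7, y=7 (same)
Without step 3: final = n=-6, y=7 (different)
Without step 4: final = n=7, y=7 (same)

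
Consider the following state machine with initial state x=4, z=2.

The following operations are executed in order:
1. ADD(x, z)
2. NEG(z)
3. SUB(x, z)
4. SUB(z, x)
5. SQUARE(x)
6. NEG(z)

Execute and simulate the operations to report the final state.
{x: 64, z: 10}

Step-by-step execution:
Initial: x=4, z=2
After step 1 (ADD(x, z)): x=6, z=2
After step 2 (NEG(z)): x=6, z=-2
After step 3 (SUB(x, z)): x=8, z=-2
After step 4 (SUB(z, x)): x=8, z=-10
After step 5 (SQUARE(x)): x=64, z=-10
After step 6 (NEG(z)): x=64, z=10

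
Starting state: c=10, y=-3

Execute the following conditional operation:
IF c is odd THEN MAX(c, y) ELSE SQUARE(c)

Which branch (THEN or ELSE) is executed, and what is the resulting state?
Branch: ELSE, Final state: c=100, y=-3

Evaluating condition: c is odd
Condition is False, so ELSE branch executes
After SQUARE(c): c=100, y=-3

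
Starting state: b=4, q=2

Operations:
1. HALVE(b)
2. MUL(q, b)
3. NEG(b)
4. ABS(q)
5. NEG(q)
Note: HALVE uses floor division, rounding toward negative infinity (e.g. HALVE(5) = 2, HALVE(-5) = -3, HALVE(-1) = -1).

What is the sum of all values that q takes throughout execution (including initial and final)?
12

Values of q at each step:
Initial: q = 2
After step 1: q = 2
After step 2: q = 4
After step 3: q = 4
After step 4: q = 4
After step 5: q = -4
Sum = 2 + 2 + 4 + 4 + 4 + -4 = 12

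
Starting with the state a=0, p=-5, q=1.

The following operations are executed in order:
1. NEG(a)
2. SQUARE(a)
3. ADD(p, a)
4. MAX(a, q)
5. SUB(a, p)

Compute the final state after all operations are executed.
{a: 6, p: -5, q: 1}

Step-by-step execution:
Initial: a=0, p=-5, q=1
After step 1 (NEG(a)): a=0, p=-5, q=1
After step 2 (SQUARE(a)): a=0, p=-5, q=1
After step 3 (ADD(p, a)): a=0, p=-5, q=1
After step 4 (MAX(a, q)): a=1, p=-5, q=1
After step 5 (SUB(a, p)): a=6, p=-5, q=1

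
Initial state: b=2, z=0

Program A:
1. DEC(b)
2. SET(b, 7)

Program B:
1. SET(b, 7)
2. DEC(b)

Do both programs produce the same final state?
No

Program A final state: b=7, z=0
Program B final state: b=6, z=0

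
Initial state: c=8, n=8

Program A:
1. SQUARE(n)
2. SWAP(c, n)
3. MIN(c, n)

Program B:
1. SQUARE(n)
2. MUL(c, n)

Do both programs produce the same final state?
No

Program A final state: c=8, n=8
Program B final state: c=512, n=64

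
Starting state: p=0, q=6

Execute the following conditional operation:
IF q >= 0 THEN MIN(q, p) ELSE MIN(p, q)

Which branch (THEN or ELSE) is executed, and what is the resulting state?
Branch: THEN, Final state: p=0, q=0

Evaluating condition: q >= 0
q = 6
Condition is True, so THEN branch executes
After MIN(q, p): p=0, q=0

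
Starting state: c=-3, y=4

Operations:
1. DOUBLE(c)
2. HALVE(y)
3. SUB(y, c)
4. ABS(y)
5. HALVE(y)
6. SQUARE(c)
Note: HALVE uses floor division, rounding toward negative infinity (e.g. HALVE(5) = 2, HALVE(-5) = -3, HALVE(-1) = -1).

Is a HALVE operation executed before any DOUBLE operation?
No

First HALVE: step 2
First DOUBLE: step 1
Since 2 > 1, DOUBLE comes first.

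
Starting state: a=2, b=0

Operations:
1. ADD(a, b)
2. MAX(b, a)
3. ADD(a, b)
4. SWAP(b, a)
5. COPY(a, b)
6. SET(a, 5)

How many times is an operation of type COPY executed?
1

Counting COPY operations:
Step 5: COPY(a, b) ← COPY
Total: 1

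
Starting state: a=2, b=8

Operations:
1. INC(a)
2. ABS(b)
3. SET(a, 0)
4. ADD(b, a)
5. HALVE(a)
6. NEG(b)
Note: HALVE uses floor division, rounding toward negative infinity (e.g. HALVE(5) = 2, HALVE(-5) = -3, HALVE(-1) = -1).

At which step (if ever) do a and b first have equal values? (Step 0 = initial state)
Never

a and b never become equal during execution.

Comparing values at each step:
Initial: a=2, b=8
After step 1: a=3, b=8
After step 2: a=3, b=8
After step 3: a=0, b=8
After step 4: a=0, b=8
After step 5: a=0, b=8
After step 6: a=0, b=-8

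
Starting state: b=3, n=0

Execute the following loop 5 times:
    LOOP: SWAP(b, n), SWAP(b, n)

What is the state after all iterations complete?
b=3, n=0

Iteration trace:
Start: b=3, n=0
After iteration 1: b=3, n=0
After iteration 2: b=3, n=0
After iteration 3: b=3, n=0
After iteration 4: b=3, n=0
After iteration 5: b=3, n=0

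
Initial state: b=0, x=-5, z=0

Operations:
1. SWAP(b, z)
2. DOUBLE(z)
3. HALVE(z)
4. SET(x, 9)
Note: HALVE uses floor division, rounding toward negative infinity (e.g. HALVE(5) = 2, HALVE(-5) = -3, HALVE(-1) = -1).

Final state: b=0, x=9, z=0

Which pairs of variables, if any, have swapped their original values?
None

Comparing initial and final values:
x: -5 → 9
z: 0 → 0
b: 0 → 0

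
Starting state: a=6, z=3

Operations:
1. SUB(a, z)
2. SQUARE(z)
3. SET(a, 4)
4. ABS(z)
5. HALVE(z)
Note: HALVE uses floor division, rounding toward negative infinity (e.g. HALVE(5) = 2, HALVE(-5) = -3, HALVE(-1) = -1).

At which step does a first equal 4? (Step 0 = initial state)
Step 3

Tracing a:
Initial: a = 6
After step 1: a = 3
After step 2: a = 3
After step 3: a = 4 ← first occurrence
After step 4: a = 4
After step 5: a = 4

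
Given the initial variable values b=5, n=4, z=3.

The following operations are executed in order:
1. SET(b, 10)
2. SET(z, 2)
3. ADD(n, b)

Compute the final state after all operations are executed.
{b: 10, n: 14, z: 2}

Step-by-step execution:
Initial: b=5, n=4, z=3
After step 1 (SET(b, 10)): b=10, n=4, z=3
After step 2 (SET(z, 2)): b=10, n=4, z=2
After step 3 (ADD(n, b)): b=10, n=14, z=2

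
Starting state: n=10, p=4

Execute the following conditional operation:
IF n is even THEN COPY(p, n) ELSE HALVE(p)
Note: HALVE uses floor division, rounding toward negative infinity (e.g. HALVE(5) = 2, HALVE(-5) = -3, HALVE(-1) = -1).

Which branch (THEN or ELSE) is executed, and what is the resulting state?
Branch: THEN, Final state: n=10, p=10

Evaluating condition: n is even
Condition is True, so THEN branch executes
After COPY(p, n): n=10, p=10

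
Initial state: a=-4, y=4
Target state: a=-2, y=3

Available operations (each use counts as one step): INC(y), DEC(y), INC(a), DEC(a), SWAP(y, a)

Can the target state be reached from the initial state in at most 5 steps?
Yes

Path (3 steps): DEC(y) → INC(a) → INC(a)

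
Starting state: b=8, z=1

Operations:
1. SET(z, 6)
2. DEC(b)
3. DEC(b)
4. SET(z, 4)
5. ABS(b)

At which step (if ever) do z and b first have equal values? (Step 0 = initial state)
Step 3

z and b first become equal after step 3.

Comparing values at each step:
Initial: z=1, b=8
After step 1: z=6, b=8
After step 2: z=6, b=7
After step 3: z=6, b=6 ← equal!
After step 4: z=4, b=6
After step 5: z=4, b=6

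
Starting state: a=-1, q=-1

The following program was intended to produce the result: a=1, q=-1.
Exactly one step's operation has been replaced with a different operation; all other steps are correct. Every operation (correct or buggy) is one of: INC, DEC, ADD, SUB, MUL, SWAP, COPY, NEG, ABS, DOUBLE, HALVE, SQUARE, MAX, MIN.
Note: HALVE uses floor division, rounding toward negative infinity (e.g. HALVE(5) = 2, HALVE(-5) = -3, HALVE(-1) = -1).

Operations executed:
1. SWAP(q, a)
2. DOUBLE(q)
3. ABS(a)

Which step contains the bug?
Step 2

Trace with buggy code:
Initial: a=-1, q=-1
After step 1: a=-1, q=-1
After step 2: a=-1, q=-2
After step 3: a=1, q=-2
Actual final a=1, q=-2 ≠ expected a=1, q=-1.
Step 2 is the only position where a single-operation replacement can produce the expected result.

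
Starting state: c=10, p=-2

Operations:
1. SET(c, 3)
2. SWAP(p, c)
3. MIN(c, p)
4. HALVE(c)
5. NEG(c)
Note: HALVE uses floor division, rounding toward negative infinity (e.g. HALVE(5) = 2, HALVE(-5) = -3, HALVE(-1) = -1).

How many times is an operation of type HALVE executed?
1

Counting HALVE operations:
Step 4: HALVE(c) ← HALVE
Total: 1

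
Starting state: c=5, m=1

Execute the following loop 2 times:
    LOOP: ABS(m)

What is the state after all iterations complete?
c=5, m=1

Iteration trace:
Start: c=5, m=1
After iteration 1: c=5, m=1
After iteration 2: c=5, m=1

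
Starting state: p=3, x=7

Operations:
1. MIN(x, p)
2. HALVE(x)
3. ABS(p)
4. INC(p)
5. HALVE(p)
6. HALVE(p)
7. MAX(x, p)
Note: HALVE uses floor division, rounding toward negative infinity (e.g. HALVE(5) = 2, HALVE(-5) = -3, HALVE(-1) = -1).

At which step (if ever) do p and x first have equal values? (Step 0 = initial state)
Step 1

p and x first become equal after step 1.

Comparing values at each step:
Initial: p=3, x=7
After step 1: p=3, x=3 ← equal!
After step 2: p=3, x=1
After step 3: p=3, x=1
After step 4: p=4, x=1
After step 5: p=2, x=1
After step 6: p=1, x=1 ← equal!
After step 7: p=1, x=1 ← equal!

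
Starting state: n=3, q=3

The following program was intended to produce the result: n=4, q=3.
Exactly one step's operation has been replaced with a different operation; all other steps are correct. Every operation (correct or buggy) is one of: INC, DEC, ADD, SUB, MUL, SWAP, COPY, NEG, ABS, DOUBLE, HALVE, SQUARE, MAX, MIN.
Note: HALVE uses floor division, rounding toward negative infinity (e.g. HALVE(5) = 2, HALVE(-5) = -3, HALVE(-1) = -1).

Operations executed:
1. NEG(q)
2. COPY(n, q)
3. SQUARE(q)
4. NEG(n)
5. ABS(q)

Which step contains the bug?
Step 3

Trace with buggy code:
Initial: n=3, q=3
After step 1: n=3, q=-3
After step 2: n=-3, q=-3
After step 3: n=-3, q=9
After step 4: n=3, q=9
After step 5: n=3, q=9
Actual final n=3, q=9 ≠ expected n=4, q=3.
Step 3 is the only position where a single-operation replacement can produce the expected result.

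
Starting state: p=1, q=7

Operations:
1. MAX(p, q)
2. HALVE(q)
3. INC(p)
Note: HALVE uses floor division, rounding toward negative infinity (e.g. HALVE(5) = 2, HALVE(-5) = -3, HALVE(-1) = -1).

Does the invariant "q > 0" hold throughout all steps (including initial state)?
Yes

The invariant holds at every step.

State at each step:
Initial: p=1, q=7
After step 1: p=7, q=7
After step 2: p=7, q=3
After step 3: p=8, q=3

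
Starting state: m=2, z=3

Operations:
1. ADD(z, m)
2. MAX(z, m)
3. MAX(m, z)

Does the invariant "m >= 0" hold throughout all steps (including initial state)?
Yes

The invariant holds at every step.

State at each step:
Initial: m=2, z=3
After step 1: m=2, z=5
After step 2: m=2, z=5
After step 3: m=5, z=5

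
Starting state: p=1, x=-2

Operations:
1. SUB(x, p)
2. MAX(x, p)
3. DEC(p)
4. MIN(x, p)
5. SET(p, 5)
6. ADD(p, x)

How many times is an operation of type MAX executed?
1

Counting MAX operations:
Step 2: MAX(x, p) ← MAX
Total: 1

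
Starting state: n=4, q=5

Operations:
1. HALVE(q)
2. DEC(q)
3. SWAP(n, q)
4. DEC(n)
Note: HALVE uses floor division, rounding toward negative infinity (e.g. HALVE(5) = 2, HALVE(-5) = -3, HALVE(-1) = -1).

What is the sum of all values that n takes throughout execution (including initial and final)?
13

Values of n at each step:
Initial: n = 4
After step 1: n = 4
After step 2: n = 4
After step 3: n = 1
After step 4: n = 0
Sum = 4 + 4 + 4 + 1 + 0 = 13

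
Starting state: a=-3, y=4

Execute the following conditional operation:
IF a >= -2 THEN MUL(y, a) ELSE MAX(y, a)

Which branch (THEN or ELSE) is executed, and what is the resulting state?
Branch: ELSE, Final state: a=-3, y=4

Evaluating condition: a >= -2
a = -3
Condition is False, so ELSE branch executes
After MAX(y, a): a=-3, y=4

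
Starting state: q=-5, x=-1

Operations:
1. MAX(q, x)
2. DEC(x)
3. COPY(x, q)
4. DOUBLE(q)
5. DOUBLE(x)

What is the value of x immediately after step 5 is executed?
x = -2

Tracing x through execution:
Initial: x = -1
After step 1 (MAX(q, x)): x = -1
After step 2 (DEC(x)): x = -2
After step 3 (COPY(x, q)): x = -1
After step 4 (DOUBLE(q)): x = -1
After step 5 (DOUBLE(x)): x = -2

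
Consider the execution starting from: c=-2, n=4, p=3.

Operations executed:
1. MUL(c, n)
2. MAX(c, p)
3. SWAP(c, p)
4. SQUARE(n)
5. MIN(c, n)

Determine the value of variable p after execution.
p = 3

Tracing execution:
Step 1: MUL(c, n) → p = 3
Step 2: MAX(c, p) → p = 3
Step 3: SWAP(c, p) → p = 3
Step 4: SQUARE(n) → p = 3
Step 5: MIN(c, n) → p = 3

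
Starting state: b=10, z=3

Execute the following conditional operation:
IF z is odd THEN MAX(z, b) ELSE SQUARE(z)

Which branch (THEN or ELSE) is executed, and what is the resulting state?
Branch: THEN, Final state: b=10, z=10

Evaluating condition: z is odd
Condition is True, so THEN branch executes
After MAX(z, b): b=10, z=10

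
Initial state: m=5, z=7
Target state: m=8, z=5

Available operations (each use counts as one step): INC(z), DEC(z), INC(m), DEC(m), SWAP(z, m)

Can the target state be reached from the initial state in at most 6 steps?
Yes

Path (2 steps): INC(z) → SWAP(z, m)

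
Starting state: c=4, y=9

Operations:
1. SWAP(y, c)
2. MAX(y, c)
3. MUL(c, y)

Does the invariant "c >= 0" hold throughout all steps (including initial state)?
Yes

The invariant holds at every step.

State at each step:
Initial: c=4, y=9
After step 1: c=9, y=4
After step 2: c=9, y=9
After step 3: c=81, y=9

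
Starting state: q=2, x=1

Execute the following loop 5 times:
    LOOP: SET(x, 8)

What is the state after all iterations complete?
q=2, x=8

Iteration trace:
Start: q=2, x=1
After iteration 1: q=2, x=8
After iteration 2: q=2, x=8
After iteration 3: q=2, x=8
After iteration 4: q=2, x=8
After iteration 5: q=2, x=8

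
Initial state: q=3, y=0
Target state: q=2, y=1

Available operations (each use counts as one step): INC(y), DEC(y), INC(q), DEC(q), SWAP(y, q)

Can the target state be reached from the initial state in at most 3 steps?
Yes

Path (2 steps): INC(y) → DEC(q)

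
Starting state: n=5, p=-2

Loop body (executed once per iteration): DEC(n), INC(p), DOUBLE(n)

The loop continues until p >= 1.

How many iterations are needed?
3

Tracing iterations:
Initial: n=5, p=-2
After iteration 1: n=8, p=-1
After iteration 2: n=14, p=0
After iteration 3: n=26, p=1
p >= 1 now holds, so the loop exits after 3 iterations.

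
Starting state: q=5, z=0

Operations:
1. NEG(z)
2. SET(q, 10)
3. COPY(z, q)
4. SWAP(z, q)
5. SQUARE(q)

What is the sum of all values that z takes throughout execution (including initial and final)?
30

Values of z at each step:
Initial: z = 0
After step 1: z = 0
After step 2: z = 0
After step 3: z = 10
After step 4: z = 10
After step 5: z = 10
Sum = 0 + 0 + 0 + 10 + 10 + 10 = 30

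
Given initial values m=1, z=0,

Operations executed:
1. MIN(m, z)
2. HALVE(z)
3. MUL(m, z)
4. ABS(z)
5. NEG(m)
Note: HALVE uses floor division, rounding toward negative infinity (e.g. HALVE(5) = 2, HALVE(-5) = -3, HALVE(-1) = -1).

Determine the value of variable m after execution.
m = 0

Tracing execution:
Step 1: MIN(m, z) → m = 0
Step 2: HALVE(z) → m = 0
Step 3: MUL(m, z) → m = 0
Step 4: ABS(z) → m = 0
Step 5: NEG(m) → m = 0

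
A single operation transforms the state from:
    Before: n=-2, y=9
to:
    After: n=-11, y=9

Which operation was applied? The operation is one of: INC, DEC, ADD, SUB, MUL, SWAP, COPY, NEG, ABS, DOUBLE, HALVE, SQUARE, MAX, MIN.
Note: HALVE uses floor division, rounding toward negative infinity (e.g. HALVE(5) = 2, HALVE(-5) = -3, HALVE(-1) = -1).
SUB(n, y)

Analyzing the change:
Before: n=-2, y=9
After: n=-11, y=9
Variable n changed from -2 to -11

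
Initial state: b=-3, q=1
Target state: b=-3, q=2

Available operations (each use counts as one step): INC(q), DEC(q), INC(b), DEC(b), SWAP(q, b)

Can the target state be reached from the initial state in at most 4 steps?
Yes

Path (1 step): INC(q)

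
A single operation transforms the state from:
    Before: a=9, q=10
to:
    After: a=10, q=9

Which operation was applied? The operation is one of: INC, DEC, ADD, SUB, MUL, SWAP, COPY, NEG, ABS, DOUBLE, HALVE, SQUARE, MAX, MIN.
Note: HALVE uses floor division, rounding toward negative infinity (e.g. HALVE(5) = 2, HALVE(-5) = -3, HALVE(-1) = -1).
SWAP(q, a)

Analyzing the change:
Before: a=9, q=10
After: a=10, q=9
Variable q changed from 10 to 9
Variable a changed from 9 to 10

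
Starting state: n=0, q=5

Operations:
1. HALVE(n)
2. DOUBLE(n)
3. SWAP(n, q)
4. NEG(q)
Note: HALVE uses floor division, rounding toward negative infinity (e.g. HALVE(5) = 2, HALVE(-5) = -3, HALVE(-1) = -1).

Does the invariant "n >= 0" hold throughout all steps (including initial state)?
Yes

The invariant holds at every step.

State at each step:
Initial: n=0, q=5
After step 1: n=0, q=5
After step 2: n=0, q=5
After step 3: n=5, q=0
After step 4: n=5, q=0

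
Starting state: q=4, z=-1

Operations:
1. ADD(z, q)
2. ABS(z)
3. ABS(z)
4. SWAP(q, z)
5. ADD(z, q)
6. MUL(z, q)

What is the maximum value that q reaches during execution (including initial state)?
4

Values of q at each step:
Initial: q = 4 ← maximum
After step 1: q = 4
After step 2: q = 4
After step 3: q = 4
After step 4: q = 3
After step 5: q = 3
After step 6: q = 3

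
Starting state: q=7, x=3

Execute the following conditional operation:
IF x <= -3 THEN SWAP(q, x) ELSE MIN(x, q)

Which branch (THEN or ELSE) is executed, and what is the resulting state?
Branch: ELSE, Final state: q=7, x=3

Evaluating condition: x <= -3
x = 3
Condition is False, so ELSE branch executes
After MIN(x, q): q=7, x=3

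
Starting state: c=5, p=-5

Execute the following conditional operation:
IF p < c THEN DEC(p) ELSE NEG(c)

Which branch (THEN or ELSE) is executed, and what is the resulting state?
Branch: THEN, Final state: c=5, p=-6

Evaluating condition: p < c
p = -5, c = 5
Condition is True, so THEN branch executes
After DEC(p): c=5, p=-6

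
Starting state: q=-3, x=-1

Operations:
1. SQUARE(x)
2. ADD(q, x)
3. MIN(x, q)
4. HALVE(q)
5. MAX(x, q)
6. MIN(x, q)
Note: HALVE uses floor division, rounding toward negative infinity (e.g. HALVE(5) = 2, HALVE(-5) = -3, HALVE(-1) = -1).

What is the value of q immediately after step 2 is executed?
q = -2

Tracing q through execution:
Initial: q = -3
After step 1 (SQUARE(x)): q = -3
After step 2 (ADD(q, x)): q = -2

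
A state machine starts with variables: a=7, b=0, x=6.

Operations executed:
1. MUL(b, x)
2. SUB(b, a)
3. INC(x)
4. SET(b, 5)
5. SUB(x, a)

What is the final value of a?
a = 7

Tracing execution:
Step 1: MUL(b, x) → a = 7
Step 2: SUB(b, a) → a = 7
Step 3: INC(x) → a = 7
Step 4: SET(b, 5) → a = 7
Step 5: SUB(x, a) → a = 7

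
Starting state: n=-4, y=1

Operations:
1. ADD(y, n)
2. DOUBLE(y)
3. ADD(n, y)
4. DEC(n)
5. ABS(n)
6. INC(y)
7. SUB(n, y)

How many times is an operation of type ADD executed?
2

Counting ADD operations:
Step 1: ADD(y, n) ← ADD
Step 3: ADD(n, y) ← ADD
Total: 2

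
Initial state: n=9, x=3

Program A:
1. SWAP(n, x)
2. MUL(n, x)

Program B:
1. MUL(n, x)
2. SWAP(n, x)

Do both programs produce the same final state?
No

Program A final state: n=27, x=9
Program B final state: n=3, x=27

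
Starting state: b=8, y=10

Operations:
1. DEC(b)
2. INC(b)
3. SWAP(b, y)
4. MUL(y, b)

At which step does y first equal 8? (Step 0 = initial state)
Step 3

Tracing y:
Initial: y = 10
After step 1: y = 10
After step 2: y = 10
After step 3: y = 8 ← first occurrence
After step 4: y = 80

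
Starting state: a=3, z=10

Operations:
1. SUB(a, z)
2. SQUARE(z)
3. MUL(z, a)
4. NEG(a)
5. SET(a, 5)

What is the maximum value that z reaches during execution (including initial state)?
100

Values of z at each step:
Initial: z = 10
After step 1: z = 10
After step 2: z = 100 ← maximum
After step 3: z = -700
After step 4: z = -700
After step 5: z = -700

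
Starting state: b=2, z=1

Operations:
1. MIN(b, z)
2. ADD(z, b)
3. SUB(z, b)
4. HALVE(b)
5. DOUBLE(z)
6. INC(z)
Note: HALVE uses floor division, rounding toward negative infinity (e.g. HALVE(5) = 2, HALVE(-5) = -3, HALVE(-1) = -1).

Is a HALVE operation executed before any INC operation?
Yes

First HALVE: step 4
First INC: step 6
Since 4 < 6, HALVE comes first.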